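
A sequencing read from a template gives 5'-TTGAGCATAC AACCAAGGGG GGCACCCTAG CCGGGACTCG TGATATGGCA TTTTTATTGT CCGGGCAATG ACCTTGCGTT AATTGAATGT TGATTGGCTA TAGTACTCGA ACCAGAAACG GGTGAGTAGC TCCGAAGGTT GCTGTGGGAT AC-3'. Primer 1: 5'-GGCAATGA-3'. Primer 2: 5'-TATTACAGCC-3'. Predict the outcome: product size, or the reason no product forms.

Primer 2 (TATTACAGCC) does not match the top strand, and its reverse complement GGCTGTAATA does not match either.
With no annealing site for primer 2, no amplification occurs.

No product — primer 2 has no binding site in the template.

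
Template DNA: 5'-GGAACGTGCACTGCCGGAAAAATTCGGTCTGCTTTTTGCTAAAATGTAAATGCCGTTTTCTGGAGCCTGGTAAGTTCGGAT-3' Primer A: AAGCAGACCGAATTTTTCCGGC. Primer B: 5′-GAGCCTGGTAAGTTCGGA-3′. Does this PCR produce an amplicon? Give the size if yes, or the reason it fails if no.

Primer A (AAGCAGACCGAATTTTTCCGGC) has reverse complement GCCGGAAAAATTCGGTCTGCTT, which matches the top strand at positions 13–34; primer A anneals to the top strand there with its 3' end pointing upstream toward position 13.
Primer B (GAGCCTGGTAAGTTCGGA) matches the top strand directly at positions 63–80; it anneals to the bottom strand with its 3' end pointing downstream toward position 80.
The 3' ends diverge (primer A extends toward position 1, primer B toward position 81), so the primers never converge on a shared product.

No product — the primers' 3' ends point away from each other.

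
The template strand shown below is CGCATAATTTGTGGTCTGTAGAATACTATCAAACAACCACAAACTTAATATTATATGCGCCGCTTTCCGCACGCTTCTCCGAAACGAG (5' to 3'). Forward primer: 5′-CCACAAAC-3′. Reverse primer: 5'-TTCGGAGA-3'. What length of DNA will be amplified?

47 bp

Scanning the template, CCACAAAC occurs at positions 37–44; this primer anneals to the bottom strand there with its 3' end pointing downstream.
Reverse complement of the reverse primer: TCTCCGAA. This occurs on the top strand at positions 76–83.
Product length = (reverse-primer end) − (forward-primer start) + 1 = 83 − 37 + 1 = 47 bp.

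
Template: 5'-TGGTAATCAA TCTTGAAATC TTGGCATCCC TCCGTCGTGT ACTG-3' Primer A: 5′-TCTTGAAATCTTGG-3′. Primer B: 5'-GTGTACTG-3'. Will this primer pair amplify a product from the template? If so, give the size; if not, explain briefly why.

No product — both primers anneal to the same strand and extend in the same direction.

Primer A (TCTTGAAATCTTGG) matches the top strand at positions 11–24 (3' end points downstream).
Primer B (GTGTACTG) also matches the top strand directly, at positions 37–44 — its reverse complement CAGTACAC is not present.
Both primers anneal to the bottom strand with 3' ends pointing the same way, so neither can prime synthesis back toward the other.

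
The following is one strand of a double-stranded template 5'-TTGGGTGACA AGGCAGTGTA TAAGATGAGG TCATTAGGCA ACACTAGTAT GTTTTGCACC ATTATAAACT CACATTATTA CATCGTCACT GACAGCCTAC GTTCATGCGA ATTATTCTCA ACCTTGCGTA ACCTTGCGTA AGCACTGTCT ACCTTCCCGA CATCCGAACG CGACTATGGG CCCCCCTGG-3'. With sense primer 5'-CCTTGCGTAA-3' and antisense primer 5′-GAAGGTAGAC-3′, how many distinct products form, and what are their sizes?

Two products: 35 bp, 25 bp

The forward primer CCTTGCGTAA matches the top strand at positions 122–131, 132–141.
The reverse primer's reverse complement is GTCTACCTTC, matching at positions 147–156.
Each forward site pairs with the reverse site to give a product ending at position 156: sizes 35, 25 bp.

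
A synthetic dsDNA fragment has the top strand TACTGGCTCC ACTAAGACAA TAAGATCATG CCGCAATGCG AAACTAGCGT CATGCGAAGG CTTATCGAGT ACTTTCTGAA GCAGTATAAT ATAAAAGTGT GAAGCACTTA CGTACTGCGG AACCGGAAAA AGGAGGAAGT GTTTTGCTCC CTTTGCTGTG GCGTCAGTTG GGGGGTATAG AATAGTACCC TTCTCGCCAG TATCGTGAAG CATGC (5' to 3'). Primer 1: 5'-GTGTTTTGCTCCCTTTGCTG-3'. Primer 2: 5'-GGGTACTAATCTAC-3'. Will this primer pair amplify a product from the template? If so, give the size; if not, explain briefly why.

Primer 2 (GGGTACTAATCTAC) does not match the top strand, and its reverse complement GTAGATTAGTACCC does not match either.
With no annealing site for primer 2, no amplification occurs.

No product — primer 2 has no binding site in the template.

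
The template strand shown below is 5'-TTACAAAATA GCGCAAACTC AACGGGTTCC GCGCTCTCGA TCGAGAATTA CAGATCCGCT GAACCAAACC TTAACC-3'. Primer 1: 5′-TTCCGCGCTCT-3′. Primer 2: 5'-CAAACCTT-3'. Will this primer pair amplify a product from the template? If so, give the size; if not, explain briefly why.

No product — both primers anneal to the same strand and extend in the same direction.

Primer 1 (TTCCGCGCTCT) matches the top strand at positions 27–37 (3' end points downstream).
Primer 2 (CAAACCTT) also matches the top strand directly, at positions 65–72 — its reverse complement AAGGTTTG is not present.
Both primers anneal to the bottom strand with 3' ends pointing the same way, so neither can prime synthesis back toward the other.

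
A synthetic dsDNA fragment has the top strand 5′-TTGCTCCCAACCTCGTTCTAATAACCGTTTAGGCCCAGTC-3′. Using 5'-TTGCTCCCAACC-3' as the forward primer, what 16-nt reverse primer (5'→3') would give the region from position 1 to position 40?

5'-GACTGGGCCTAAACGG-3'

The product's 3' end on the top strand is position 40.
The reverse primer anneals to the top strand over positions 25–40, i.e. to CCGTTTAGGCCCAGTC.
Its sequence written 5'→3' is the reverse complement: GACTGGGCCTAAACGG.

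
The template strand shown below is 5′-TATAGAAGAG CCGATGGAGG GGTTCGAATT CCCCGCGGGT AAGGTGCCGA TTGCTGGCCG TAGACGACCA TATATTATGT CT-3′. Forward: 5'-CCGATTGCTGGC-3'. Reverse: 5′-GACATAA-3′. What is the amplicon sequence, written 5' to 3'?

Forward primer CCGATTGCTGGC is found on the top strand at positions 47–58.
The reverse primer's reverse complement is TTATGTC, which matches the template at positions 75–81.
The product is the template from position 47 through 81 (35 bp).

5'-CCGATTGCTGGCCGTAGACGACCATATATTATGTC-3'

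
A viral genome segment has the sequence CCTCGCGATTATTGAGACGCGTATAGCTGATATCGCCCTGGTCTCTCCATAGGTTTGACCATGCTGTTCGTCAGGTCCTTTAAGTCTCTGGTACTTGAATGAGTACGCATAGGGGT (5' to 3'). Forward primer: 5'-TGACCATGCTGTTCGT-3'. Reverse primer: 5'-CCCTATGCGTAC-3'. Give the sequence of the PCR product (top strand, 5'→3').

5'-TGACCATGCTGTTCGTCAGGTCCTTTAAGTCTCTGGTACTTGAATGAGTACGCATAGGG-3'

The forward primer matches the template at positions 56–71.
The reverse primer's reverse complement is GTACGCATAGGG, which matches the template at positions 103–114.
The product is the template from position 56 through 114 (59 bp).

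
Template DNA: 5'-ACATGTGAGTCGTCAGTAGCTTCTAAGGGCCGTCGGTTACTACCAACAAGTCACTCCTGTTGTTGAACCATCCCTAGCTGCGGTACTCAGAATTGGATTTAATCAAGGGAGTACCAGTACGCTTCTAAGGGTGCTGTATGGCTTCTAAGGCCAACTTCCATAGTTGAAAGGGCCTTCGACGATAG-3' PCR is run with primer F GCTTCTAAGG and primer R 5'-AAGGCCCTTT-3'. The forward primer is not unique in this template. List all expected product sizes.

158 bp, 56 bp, 36 bp

The forward primer GCTTCTAAGG matches the top strand at positions 19–28, 121–130, 141–150.
The reverse primer's reverse complement is AAAGGGCCTT, matching at positions 167–176.
Each forward site pairs with the reverse site to give a product ending at position 176: sizes 158, 56, 36 bp.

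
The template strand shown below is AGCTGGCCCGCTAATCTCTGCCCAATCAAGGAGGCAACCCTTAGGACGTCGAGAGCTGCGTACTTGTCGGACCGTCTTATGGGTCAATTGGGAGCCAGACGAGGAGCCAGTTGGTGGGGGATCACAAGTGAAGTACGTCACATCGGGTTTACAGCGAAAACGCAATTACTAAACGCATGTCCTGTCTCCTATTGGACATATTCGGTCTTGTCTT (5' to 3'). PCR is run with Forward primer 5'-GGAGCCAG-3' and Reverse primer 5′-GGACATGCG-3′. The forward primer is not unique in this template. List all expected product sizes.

92 bp, 80 bp

The forward primer GGAGCCAG matches the top strand at positions 91–98, 103–110.
The reverse primer's reverse complement is CGCATGTCC, matching at positions 174–182.
Each forward site pairs with the reverse site to give a product ending at position 182: sizes 92, 80 bp.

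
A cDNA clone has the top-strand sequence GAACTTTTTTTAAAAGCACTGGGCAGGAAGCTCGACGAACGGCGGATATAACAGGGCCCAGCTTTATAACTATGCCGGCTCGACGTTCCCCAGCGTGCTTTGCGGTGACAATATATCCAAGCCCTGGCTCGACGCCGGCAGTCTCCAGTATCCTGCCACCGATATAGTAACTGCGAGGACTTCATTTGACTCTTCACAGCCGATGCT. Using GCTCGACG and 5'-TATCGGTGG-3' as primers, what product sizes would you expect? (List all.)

135 bp, 87 bp, 38 bp

The forward primer GCTCGACG matches the top strand at positions 30–37, 78–85, 127–134.
The reverse primer's reverse complement is CCACCGATA, matching at positions 156–164.
Each forward site pairs with the reverse site to give a product ending at position 164: sizes 135, 87, 38 bp.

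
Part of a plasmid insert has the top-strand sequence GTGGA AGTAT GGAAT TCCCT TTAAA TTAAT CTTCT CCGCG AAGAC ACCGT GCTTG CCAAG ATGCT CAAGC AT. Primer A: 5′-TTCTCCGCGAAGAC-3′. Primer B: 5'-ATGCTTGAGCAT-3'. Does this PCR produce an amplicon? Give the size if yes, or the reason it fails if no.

Primer A (TTCTCCGCGAAGAC) matches the top strand at positions 32–45; it acts as a forward primer.
Primer B's reverse complement is ATGCTCAAGCAT, matching the top strand at positions 61–72; it acts as a reverse primer.
The 3' ends face each other across positions 32–72, giving a 41 bp product.

Yes — a 41 bp product.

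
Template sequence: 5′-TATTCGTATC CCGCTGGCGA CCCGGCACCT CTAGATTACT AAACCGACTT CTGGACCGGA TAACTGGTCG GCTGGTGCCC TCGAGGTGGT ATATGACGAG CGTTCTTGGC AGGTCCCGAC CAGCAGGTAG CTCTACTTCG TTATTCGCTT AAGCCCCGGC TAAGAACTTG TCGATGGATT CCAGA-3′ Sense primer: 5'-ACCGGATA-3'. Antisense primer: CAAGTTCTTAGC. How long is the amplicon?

The forward primer matches the template at positions 55–62.
Taking the reverse complement of CAAGTTCTTAGC gives GCTAAGAACTTG, found at positions 159–170 on the template; the primer anneals here to the top strand with its 3' end pointing upstream.
The product runs from position 55 to position 170, so its length is 170 − 55 + 1 = 116 bp.

116 bp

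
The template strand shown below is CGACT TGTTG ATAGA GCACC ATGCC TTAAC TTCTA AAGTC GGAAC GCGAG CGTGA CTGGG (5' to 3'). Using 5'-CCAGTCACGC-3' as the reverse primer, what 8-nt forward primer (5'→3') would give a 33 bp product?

The reverse primer's reverse complement GCGTGACTGG matches the template at positions 50–59, so the product ends at position 59.
A 33 bp product then starts at position 59 − 33 + 1 = 27.
The forward primer is identical to the top strand there: TAACTTCT.

5'-TAACTTCT-3'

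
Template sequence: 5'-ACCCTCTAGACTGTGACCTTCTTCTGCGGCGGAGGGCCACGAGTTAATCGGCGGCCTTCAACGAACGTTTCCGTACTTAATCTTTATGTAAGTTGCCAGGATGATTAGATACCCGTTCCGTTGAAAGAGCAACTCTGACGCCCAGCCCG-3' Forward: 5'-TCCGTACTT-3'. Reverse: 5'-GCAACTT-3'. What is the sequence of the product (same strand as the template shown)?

Forward primer TCCGTACTT is found on the top strand at positions 70–78.
The reverse primer's reverse complement is AAGTTGC, which matches the template at positions 90–96.
The product is the template from position 70 through 96 (27 bp).

5'-TCCGTACTTAATCTTTATGTAAGTTGC-3'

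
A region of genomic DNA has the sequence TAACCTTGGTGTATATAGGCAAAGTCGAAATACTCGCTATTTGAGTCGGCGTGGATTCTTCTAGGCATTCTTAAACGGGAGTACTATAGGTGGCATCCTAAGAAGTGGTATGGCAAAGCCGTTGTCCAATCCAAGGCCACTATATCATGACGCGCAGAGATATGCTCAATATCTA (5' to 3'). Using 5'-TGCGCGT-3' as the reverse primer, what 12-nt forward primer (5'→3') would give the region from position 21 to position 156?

The reverse primer's reverse complement ACGCGCA matches the template at positions 150–156; the product starts at position 21.
The forward primer is identical to the top strand over positions 21–32: AAAGTCGAAATA.

5'-AAAGTCGAAATA-3'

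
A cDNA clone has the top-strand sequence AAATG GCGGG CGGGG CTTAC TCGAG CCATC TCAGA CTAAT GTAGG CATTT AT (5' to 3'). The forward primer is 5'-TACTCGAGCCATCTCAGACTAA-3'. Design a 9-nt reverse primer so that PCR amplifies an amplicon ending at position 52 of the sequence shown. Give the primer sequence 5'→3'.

5'-ATAAATGCC-3'

The forward primer binds at positions 18–39; the product's 3' end on the top strand is position 52.
The reverse primer anneals to the top strand over positions 44–52, i.e. to GGCATTTAT.
Its sequence written 5'→3' is the reverse complement: ATAAATGCC.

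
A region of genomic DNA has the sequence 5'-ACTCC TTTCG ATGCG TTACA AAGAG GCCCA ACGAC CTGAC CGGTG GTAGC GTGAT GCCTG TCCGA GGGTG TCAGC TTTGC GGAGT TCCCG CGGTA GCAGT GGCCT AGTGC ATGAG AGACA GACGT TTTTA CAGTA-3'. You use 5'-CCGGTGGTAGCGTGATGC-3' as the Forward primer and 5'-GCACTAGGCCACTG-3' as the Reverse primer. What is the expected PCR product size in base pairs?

The forward primer matches the template at positions 40–57.
The reverse primer's reverse complement is CAGTGGCCTAGTGC, which matches the template at positions 97–110.
The product runs from position 40 to position 110, so its length is 110 − 40 + 1 = 71 bp.

71 bp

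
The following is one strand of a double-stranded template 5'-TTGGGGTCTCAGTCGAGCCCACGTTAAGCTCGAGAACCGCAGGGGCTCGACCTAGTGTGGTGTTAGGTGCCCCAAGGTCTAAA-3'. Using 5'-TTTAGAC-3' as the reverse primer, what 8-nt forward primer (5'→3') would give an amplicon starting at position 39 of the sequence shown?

The reverse primer's reverse complement GTCTAAA matches the template at positions 77–83; the product starts at position 39.
The forward primer is identical to the top strand over positions 39–46: GCAGGGGC.

5'-GCAGGGGC-3'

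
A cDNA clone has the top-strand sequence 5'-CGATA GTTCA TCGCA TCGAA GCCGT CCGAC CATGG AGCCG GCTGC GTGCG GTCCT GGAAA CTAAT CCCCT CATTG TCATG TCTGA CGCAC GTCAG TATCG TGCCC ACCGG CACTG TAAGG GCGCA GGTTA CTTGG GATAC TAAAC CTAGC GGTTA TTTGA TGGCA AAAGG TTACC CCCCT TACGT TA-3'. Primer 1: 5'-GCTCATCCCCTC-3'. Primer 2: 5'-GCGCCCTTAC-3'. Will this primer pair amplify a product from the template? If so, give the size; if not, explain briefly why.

No product — primer 1 has no binding site in the template.

Primer 1 (GCTCATCCCCTC) does not match the top strand, and its reverse complement GAGGGGATGAGC does not match either.
With no annealing site for primer 1, no amplification occurs.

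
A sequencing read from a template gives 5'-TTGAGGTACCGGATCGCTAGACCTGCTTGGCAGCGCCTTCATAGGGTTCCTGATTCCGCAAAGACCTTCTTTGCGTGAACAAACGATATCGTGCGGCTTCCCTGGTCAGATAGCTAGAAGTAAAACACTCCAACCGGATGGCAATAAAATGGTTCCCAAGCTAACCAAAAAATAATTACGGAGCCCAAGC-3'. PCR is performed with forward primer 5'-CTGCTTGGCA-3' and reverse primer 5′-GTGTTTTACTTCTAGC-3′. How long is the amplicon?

Scanning the template, CTGCTTGGCA occurs at positions 23–32; this primer anneals to the bottom strand there with its 3' end pointing downstream.
The reverse primer's reverse complement is GCTAGAAGTAAAACAC, which matches the template at positions 113–128.
Amplicon spans positions 23–128: 106 bp.

106 bp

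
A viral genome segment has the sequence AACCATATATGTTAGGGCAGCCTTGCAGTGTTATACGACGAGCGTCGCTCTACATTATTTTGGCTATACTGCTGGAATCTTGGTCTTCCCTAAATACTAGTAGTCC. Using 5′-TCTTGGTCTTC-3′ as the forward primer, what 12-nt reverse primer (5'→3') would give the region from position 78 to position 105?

5'-GACTACTAGTAT-3'

The product's 3' end on the top strand is position 105.
The reverse primer anneals to the top strand over positions 94–105, i.e. to ATACTAGTAGTC.
Its sequence written 5'→3' is the reverse complement: GACTACTAGTAT.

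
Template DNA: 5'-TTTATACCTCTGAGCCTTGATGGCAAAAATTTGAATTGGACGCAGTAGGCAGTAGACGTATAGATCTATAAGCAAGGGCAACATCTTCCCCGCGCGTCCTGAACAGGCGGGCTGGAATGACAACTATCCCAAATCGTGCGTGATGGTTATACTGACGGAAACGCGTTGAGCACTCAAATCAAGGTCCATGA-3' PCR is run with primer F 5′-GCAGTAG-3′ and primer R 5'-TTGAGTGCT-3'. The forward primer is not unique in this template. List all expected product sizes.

The forward primer GCAGTAG matches the top strand at positions 42–48, 49–55.
The reverse primer's reverse complement is AGCACTCAA, matching at positions 169–177.
Each forward site pairs with the reverse site to give a product ending at position 177: sizes 136, 129 bp.

136 bp, 129 bp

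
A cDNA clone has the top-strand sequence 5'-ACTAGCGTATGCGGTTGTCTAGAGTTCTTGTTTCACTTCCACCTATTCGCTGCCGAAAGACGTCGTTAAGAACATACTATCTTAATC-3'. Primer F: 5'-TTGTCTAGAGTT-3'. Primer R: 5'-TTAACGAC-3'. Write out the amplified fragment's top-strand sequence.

5'-TTGTCTAGAGTTCTTGTTTCACTTCCACCTATTCGCTGCCGAAAGACGTCGTTAA-3'

Forward primer TTGTCTAGAGTT is found on the top strand at positions 15–26.
Reverse complement of the reverse primer: GTCGTTAA. This occurs on the top strand at positions 62–69.
The product is the template from position 15 through 69 (55 bp).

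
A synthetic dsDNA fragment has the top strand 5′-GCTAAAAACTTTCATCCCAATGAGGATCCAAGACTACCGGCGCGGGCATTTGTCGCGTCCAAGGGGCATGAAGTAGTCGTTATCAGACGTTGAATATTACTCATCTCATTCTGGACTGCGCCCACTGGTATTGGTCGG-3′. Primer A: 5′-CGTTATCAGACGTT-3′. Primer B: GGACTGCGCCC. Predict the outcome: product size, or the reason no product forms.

Primer A (CGTTATCAGACGTT) matches the top strand at positions 78–91 (3' end points downstream).
Primer B (GGACTGCGCCC) also matches the top strand directly, at positions 113–123 — its reverse complement GGGCGCAGTCC is not present.
Both primers anneal to the bottom strand with 3' ends pointing the same way, so neither can prime synthesis back toward the other.

No product — both primers anneal to the same strand and extend in the same direction.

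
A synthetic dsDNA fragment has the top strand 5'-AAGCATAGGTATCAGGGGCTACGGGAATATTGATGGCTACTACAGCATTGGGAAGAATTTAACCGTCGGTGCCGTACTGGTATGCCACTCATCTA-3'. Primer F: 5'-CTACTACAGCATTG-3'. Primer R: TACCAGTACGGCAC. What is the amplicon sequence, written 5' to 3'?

5'-CTACTACAGCATTGGGAAGAATTTAACCGTCGGTGCCGTACTGGTA-3'

The forward primer matches the template at positions 37–50.
The reverse primer's reverse complement is GTGCCGTACTGGTA, which matches the template at positions 69–82.
The product is the template from position 37 through 82 (46 bp).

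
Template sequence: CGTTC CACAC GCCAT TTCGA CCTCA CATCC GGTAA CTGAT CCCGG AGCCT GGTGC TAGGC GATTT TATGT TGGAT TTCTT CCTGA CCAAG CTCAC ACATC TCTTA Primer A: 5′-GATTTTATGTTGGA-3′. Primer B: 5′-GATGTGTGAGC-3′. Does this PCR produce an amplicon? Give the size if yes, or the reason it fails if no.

Primer A (GATTTTATGTTGGA) matches the top strand at positions 61–74; it acts as a forward primer.
Primer B's reverse complement is GCTCACACATC, matching the top strand at positions 90–100; it acts as a reverse primer.
The 3' ends face each other across positions 61–100, giving a 40 bp product.

Yes — a 40 bp product.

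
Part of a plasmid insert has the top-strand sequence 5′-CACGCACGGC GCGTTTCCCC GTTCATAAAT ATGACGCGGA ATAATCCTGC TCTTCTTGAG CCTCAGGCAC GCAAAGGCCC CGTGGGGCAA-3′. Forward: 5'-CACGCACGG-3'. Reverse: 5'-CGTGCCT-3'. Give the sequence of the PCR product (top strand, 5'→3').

Forward primer CACGCACGG is found on the top strand at positions 1–9.
The reverse primer's reverse complement is AGGCACG, which matches the template at positions 65–71.
The product is the template from position 1 through 71 (71 bp).

5'-CACGCACGGCGCGTTTCCCCGTTCATAAATATGACGCGGAATAATCCTGCTCTTCTTGAGCCTCAGGCACG-3'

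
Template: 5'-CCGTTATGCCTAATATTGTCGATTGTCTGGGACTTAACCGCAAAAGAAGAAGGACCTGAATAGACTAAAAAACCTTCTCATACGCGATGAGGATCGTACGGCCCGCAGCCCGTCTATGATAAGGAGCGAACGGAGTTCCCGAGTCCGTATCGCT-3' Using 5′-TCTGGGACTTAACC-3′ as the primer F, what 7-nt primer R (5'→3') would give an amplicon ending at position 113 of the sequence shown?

The forward primer binds at positions 26–39; the product's 3' end on the top strand is position 113.
The reverse primer anneals to the top strand over positions 107–113, i.e. to AGCCCGT.
Its sequence written 5'→3' is the reverse complement: ACGGGCT.

5'-ACGGGCT-3'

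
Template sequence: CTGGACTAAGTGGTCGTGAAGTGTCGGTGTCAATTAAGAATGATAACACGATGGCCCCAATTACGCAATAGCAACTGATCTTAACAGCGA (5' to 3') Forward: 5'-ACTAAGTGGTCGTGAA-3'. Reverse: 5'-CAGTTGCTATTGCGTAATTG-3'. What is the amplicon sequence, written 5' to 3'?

Scanning the template, ACTAAGTGGTCGTGAA occurs at positions 5–20; this primer anneals to the bottom strand there with its 3' end pointing downstream.
Taking the reverse complement of CAGTTGCTATTGCGTAATTG gives CAATTACGCAATAGCAACTG, found at positions 58–77 on the template; the primer anneals here to the top strand with its 3' end pointing upstream.
The product is the template from position 5 through 77 (73 bp).

5'-ACTAAGTGGTCGTGAAGTGTCGGTGTCAATTAAGAATGATAACACGATGGCCCCAATTACGCAATAGCAACTG-3'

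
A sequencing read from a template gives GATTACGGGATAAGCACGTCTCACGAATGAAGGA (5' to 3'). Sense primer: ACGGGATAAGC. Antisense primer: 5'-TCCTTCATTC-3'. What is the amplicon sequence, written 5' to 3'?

The forward primer matches the template at positions 5–15.
Taking the reverse complement of TCCTTCATTC gives GAATGAAGGA, found at positions 25–34 on the template; the primer anneals here to the top strand with its 3' end pointing upstream.
The product is the template from position 5 through 34 (30 bp).

5'-ACGGGATAAGCACGTCTCACGAATGAAGGA-3'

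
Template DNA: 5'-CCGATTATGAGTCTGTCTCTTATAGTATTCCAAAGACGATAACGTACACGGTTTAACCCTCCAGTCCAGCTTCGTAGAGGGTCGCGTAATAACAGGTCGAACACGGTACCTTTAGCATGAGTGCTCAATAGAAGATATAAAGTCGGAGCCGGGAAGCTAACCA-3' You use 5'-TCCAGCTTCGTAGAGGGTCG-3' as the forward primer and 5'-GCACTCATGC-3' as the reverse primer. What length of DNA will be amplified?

60 bp

Scanning the template, TCCAGCTTCGTAGAGGGTCG occurs at positions 65–84; this primer anneals to the bottom strand there with its 3' end pointing downstream.
Taking the reverse complement of GCACTCATGC gives GCATGAGTGC, found at positions 115–124 on the template; the primer anneals here to the top strand with its 3' end pointing upstream.
Product length = (reverse-primer end) − (forward-primer start) + 1 = 124 − 65 + 1 = 60 bp.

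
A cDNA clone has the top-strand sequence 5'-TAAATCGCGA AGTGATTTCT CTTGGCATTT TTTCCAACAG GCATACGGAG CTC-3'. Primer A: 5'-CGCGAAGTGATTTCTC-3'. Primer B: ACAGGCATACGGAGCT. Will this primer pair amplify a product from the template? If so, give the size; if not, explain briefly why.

No product — both primers anneal to the same strand and extend in the same direction.

Primer A (CGCGAAGTGATTTCTC) matches the top strand at positions 6–21 (3' end points downstream).
Primer B (ACAGGCATACGGAGCT) also matches the top strand directly, at positions 37–52 — its reverse complement AGCTCCGTATGCCTGT is not present.
Both primers anneal to the bottom strand with 3' ends pointing the same way, so neither can prime synthesis back toward the other.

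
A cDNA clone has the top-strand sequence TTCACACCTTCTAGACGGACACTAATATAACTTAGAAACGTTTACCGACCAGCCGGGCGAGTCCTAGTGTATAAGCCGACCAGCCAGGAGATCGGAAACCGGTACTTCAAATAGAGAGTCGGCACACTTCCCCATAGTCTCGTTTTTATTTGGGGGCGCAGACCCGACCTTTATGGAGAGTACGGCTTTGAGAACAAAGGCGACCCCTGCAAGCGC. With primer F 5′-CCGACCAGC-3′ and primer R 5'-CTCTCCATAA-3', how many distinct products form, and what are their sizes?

The forward primer CCGACCAGC matches the top strand at positions 45–53, 76–84.
The reverse primer's reverse complement is TTATGGAGAG, matching at positions 171–180.
Each forward site pairs with the reverse site to give a product ending at position 180: sizes 136, 105 bp.

Two products: 136 bp, 105 bp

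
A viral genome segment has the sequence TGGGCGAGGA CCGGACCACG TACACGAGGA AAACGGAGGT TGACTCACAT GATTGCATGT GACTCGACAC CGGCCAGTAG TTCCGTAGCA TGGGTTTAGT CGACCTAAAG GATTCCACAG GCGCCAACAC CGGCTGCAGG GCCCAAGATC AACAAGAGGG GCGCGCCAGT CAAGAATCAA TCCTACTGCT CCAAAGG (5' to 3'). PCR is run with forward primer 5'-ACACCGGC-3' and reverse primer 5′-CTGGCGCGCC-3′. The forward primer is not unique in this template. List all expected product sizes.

103 bp, 43 bp

The forward primer ACACCGGC matches the top strand at positions 67–74, 127–134.
The reverse primer's reverse complement is GGCGCGCCAG, matching at positions 160–169.
Each forward site pairs with the reverse site to give a product ending at position 169: sizes 103, 43 bp.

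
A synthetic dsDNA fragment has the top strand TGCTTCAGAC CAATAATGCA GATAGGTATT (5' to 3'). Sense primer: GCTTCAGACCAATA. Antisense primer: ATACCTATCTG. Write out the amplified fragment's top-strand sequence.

The forward primer matches the template at positions 2–15.
Reverse complement of the reverse primer: CAGATAGGTAT. This occurs on the top strand at positions 19–29.
The product is the template from position 2 through 29 (28 bp).

5'-GCTTCAGACCAATAATGCAGATAGGTAT-3'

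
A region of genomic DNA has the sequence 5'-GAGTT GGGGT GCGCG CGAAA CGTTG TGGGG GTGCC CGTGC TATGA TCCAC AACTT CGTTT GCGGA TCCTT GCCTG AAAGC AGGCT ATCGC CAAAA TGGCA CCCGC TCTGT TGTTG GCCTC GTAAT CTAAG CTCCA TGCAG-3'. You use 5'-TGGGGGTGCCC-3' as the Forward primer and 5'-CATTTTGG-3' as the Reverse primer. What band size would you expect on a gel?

Scanning the template, TGGGGGTGCCC occurs at positions 26–36; this primer anneals to the bottom strand there with its 3' end pointing downstream.
Reverse complement of the reverse primer: CCAAAATG. This occurs on the top strand at positions 90–97.
The product runs from position 26 to position 97, so its length is 97 − 26 + 1 = 72 bp.

72 bp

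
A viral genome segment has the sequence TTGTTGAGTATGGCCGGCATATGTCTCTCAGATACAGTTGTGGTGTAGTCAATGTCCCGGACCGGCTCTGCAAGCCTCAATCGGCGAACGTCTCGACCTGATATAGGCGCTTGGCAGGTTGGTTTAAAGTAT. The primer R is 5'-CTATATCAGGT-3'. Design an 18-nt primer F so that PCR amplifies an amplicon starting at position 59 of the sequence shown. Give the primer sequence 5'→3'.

5'-GGACCGGCTCTGCAAGCC-3'

The reverse primer's reverse complement ACCTGATATAG matches the template at positions 96–106; the product starts at position 59.
The forward primer is identical to the top strand over positions 59–76: GGACCGGCTCTGCAAGCC.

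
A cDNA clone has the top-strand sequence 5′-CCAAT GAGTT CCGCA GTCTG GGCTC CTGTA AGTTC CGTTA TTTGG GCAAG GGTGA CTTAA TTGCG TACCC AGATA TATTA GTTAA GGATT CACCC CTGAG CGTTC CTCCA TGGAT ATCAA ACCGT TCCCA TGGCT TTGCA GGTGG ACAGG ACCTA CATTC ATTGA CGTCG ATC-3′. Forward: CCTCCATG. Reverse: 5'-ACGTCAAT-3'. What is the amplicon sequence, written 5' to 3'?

5'-CCTCCATGGATATCAAACCGTTCCCATGGCTTTGCAGGTGGACAGGACCTACATTCATTGACGT-3'

Scanning the template, CCTCCATG occurs at positions 105–112; this primer anneals to the bottom strand there with its 3' end pointing downstream.
Reverse complement of the reverse primer: ATTGACGT. This occurs on the top strand at positions 161–168.
The product is the template from position 105 through 168 (64 bp).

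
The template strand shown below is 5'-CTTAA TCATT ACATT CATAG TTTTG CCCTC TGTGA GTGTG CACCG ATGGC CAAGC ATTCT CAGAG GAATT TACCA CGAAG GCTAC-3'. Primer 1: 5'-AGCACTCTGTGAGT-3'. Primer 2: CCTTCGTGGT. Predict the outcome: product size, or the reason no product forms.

Primer 1 (AGCACTCTGTGAGT) does not match the top strand, and its reverse complement ACTCACAGAGTGCT does not match either.
With no annealing site for primer 1, no amplification occurs.

No product — primer 1 has no binding site in the template.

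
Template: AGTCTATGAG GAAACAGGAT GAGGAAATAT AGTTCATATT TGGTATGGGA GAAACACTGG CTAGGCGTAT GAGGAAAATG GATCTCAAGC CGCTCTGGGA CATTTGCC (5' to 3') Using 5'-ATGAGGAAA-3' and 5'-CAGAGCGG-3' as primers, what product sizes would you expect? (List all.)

92 bp, 79 bp, 29 bp

The forward primer ATGAGGAAA matches the top strand at positions 6–14, 19–27, 69–77.
The reverse primer's reverse complement is CCGCTCTG, matching at positions 90–97.
Each forward site pairs with the reverse site to give a product ending at position 97: sizes 92, 79, 29 bp.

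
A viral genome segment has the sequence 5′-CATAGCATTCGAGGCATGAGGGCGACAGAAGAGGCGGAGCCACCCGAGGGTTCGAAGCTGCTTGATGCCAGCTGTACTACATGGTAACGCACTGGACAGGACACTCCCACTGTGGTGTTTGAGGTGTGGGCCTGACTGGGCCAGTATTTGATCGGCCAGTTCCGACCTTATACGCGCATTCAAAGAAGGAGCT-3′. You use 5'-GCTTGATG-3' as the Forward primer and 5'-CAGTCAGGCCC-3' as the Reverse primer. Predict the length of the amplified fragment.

79 bp

Scanning the template, GCTTGATG occurs at positions 60–67; this primer anneals to the bottom strand there with its 3' end pointing downstream.
Reverse complement of the reverse primer: GGGCCTGACTG. This occurs on the top strand at positions 128–138.
The product runs from position 60 to position 138, so its length is 138 − 60 + 1 = 79 bp.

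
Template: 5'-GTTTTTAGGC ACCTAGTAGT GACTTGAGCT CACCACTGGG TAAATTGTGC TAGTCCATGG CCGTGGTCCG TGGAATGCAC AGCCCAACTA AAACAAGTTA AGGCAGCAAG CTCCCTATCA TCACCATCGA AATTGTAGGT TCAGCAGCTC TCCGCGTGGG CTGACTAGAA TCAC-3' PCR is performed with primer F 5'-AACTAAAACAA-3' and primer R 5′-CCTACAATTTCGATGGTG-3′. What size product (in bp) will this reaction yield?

Forward primer AACTAAAACAA is found on the top strand at positions 86–96.
Reverse complement of the reverse primer: CACCATCGAAATTGTAGG. This occurs on the top strand at positions 122–139.
Product length = (reverse-primer end) − (forward-primer start) + 1 = 139 − 86 + 1 = 54 bp.

54 bp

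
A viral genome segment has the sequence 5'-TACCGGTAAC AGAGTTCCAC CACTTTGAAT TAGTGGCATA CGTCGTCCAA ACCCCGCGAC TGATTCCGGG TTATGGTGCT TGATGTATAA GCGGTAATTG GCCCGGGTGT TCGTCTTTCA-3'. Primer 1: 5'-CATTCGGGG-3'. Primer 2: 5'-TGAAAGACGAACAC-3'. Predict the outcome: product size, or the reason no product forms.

Primer 1 (CATTCGGGG) does not match the top strand, and its reverse complement CCCCGAATG does not match either.
With no annealing site for primer 1, no amplification occurs.

No product — primer 1 has no binding site in the template.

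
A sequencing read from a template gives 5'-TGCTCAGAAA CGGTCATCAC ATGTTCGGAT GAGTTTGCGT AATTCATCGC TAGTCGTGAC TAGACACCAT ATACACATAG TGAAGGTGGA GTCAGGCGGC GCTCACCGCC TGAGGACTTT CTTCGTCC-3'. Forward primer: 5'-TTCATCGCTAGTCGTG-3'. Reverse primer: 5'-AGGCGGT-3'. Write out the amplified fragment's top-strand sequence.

Forward primer TTCATCGCTAGTCGTG is found on the top strand at positions 43–58.
The reverse primer's reverse complement is ACCGCCT, which matches the template at positions 105–111.
The product is the template from position 43 through 111 (69 bp).

5'-TTCATCGCTAGTCGTGACTAGACACCATATACACATAGTGAAGGTGGAGTCAGGCGGCGCTCACCGCCT-3'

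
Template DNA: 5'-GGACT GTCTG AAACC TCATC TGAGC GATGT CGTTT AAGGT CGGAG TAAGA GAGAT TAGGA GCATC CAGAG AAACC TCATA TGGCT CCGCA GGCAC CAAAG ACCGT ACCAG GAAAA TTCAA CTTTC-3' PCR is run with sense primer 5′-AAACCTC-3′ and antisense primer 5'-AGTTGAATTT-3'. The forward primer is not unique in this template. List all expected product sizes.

112 bp, 52 bp

The forward primer AAACCTC matches the top strand at positions 11–17, 71–77.
The reverse primer's reverse complement is AAATTCAACT, matching at positions 113–122.
Each forward site pairs with the reverse site to give a product ending at position 122: sizes 112, 52 bp.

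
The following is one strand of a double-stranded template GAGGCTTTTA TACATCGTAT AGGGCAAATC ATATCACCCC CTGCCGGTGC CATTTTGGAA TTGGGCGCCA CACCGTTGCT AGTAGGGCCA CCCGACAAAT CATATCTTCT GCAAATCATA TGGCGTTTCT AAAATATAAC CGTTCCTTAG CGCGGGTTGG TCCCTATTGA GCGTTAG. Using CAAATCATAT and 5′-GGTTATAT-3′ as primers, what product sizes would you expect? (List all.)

The forward primer CAAATCATAT matches the top strand at positions 25–34, 96–105, 112–121.
The reverse primer's reverse complement is ATATAACC, matching at positions 134–141.
Each forward site pairs with the reverse site to give a product ending at position 141: sizes 117, 46, 30 bp.

117 bp, 46 bp, 30 bp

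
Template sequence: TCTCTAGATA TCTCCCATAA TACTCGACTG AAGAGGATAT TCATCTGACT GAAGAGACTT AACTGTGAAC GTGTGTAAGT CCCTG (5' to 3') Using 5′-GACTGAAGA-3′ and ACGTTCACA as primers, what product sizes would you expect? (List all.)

47 bp, 26 bp

The forward primer GACTGAAGA matches the top strand at positions 26–34, 47–55.
The reverse primer's reverse complement is TGTGAACGT, matching at positions 64–72.
Each forward site pairs with the reverse site to give a product ending at position 72: sizes 47, 26 bp.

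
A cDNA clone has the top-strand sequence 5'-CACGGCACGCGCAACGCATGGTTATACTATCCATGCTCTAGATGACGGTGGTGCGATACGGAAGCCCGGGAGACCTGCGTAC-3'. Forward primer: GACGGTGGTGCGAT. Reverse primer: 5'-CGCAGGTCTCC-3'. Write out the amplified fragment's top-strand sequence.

5'-GACGGTGGTGCGATACGGAAGCCCGGGAGACCTGCG-3'

Forward primer GACGGTGGTGCGAT is found on the top strand at positions 44–57.
The reverse primer's reverse complement is GGAGACCTGCG, which matches the template at positions 69–79.
The product is the template from position 44 through 79 (36 bp).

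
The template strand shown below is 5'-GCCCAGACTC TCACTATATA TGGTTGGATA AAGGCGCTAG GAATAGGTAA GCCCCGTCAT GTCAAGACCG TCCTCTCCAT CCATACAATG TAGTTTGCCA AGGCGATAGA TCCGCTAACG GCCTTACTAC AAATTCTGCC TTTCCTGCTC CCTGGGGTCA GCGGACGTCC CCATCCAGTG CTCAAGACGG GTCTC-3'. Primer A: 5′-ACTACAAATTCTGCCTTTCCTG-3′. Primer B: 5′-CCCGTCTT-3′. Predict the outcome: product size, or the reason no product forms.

Primer A (ACTACAAATTCTGCCTTTCCTG) matches the top strand at positions 126–147; it acts as a forward primer.
Primer B's reverse complement is AAGACGGG, matching the top strand at positions 184–191; it acts as a reverse primer.
The 3' ends face each other across positions 126–191, giving a 66 bp product.

Yes — a 66 bp product.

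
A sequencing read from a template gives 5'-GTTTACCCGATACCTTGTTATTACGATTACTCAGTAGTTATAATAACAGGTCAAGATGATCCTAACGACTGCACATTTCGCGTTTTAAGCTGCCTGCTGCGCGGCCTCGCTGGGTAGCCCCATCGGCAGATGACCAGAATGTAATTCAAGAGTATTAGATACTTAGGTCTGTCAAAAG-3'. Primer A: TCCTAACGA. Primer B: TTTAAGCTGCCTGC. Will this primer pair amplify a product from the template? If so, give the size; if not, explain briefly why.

No product — both primers anneal to the same strand and extend in the same direction.

Primer A (TCCTAACGA) matches the top strand at positions 60–68 (3' end points downstream).
Primer B (TTTAAGCTGCCTGC) also matches the top strand directly, at positions 84–97 — its reverse complement GCAGGCAGCTTAAA is not present.
Both primers anneal to the bottom strand with 3' ends pointing the same way, so neither can prime synthesis back toward the other.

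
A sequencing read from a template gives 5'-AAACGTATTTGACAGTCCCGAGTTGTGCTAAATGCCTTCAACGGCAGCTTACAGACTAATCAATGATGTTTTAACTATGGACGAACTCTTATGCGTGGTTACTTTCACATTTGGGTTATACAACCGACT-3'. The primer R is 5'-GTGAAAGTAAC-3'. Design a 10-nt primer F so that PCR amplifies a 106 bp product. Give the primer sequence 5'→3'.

5'-ACGTATTTGA-3'

The reverse primer's reverse complement GTTACTTTCAC matches the template at positions 98–108, so the product ends at position 108.
A 106 bp product then starts at position 108 − 106 + 1 = 3.
The forward primer is identical to the top strand there: ACGTATTTGA.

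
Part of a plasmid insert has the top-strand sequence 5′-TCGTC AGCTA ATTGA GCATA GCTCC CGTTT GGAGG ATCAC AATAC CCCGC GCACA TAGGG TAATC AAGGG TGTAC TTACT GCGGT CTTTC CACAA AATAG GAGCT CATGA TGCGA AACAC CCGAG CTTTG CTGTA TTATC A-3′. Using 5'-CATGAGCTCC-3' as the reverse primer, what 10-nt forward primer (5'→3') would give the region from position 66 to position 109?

The reverse primer's reverse complement GGAGCTCATG matches the template at positions 100–109; the product starts at position 66.
The forward primer is identical to the top strand over positions 66–75: AAGGGTGTAC.

5'-AAGGGTGTAC-3'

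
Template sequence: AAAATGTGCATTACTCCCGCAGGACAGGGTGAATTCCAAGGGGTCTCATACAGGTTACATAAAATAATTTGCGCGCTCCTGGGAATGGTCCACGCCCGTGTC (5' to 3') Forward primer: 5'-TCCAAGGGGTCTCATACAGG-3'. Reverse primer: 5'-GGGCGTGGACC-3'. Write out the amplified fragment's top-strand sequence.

5'-TCCAAGGGGTCTCATACAGGTTACATAAAATAATTTGCGCGCTCCTGGGAATGGTCCACGCCC-3'

Scanning the template, TCCAAGGGGTCTCATACAGG occurs at positions 35–54; this primer anneals to the bottom strand there with its 3' end pointing downstream.
Taking the reverse complement of GGGCGTGGACC gives GGTCCACGCCC, found at positions 87–97 on the template; the primer anneals here to the top strand with its 3' end pointing upstream.
The product is the template from position 35 through 97 (63 bp).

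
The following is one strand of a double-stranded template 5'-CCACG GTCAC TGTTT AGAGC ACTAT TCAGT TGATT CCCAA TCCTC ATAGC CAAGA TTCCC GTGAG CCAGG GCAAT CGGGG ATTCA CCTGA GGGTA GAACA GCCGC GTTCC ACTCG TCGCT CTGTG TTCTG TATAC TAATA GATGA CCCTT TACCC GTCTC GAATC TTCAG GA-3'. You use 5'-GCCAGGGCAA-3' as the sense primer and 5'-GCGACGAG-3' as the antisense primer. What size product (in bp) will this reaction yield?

55 bp

Scanning the template, GCCAGGGCAA occurs at positions 65–74; this primer anneals to the bottom strand there with its 3' end pointing downstream.
The reverse primer's reverse complement is CTCGTCGC, which matches the template at positions 112–119.
Amplicon spans positions 65–119: 55 bp.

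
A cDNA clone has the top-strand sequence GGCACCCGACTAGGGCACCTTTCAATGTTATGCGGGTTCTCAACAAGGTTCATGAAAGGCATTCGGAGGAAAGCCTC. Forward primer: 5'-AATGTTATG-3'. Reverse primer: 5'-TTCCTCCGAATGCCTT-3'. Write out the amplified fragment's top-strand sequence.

5'-AATGTTATGCGGGTTCTCAACAAGGTTCATGAAAGGCATTCGGAGGAA-3'

Forward primer AATGTTATG is found on the top strand at positions 24–32.
Taking the reverse complement of TTCCTCCGAATGCCTT gives AAGGCATTCGGAGGAA, found at positions 56–71 on the template; the primer anneals here to the top strand with its 3' end pointing upstream.
The product is the template from position 24 through 71 (48 bp).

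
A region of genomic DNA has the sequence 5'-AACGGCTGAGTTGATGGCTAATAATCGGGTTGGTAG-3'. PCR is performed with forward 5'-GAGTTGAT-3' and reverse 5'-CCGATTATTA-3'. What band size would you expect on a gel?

Forward primer GAGTTGAT is found on the top strand at positions 8–15.
Reverse complement of the reverse primer: TAATAATCGG. This occurs on the top strand at positions 19–28.
Amplicon spans positions 8–28: 21 bp.

21 bp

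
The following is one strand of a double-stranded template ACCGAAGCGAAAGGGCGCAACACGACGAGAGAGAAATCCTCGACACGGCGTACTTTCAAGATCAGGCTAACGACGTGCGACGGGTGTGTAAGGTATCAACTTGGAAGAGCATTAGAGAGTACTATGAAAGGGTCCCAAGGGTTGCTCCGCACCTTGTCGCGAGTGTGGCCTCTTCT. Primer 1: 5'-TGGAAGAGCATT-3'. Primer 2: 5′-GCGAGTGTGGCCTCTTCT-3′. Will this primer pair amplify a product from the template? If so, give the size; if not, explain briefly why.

No product — both primers anneal to the same strand and extend in the same direction.

Primer 1 (TGGAAGAGCATT) matches the top strand at positions 102–113 (3' end points downstream).
Primer 2 (GCGAGTGTGGCCTCTTCT) also matches the top strand directly, at positions 159–176 — its reverse complement AGAAGAGGCCACACTCGC is not present.
Both primers anneal to the bottom strand with 3' ends pointing the same way, so neither can prime synthesis back toward the other.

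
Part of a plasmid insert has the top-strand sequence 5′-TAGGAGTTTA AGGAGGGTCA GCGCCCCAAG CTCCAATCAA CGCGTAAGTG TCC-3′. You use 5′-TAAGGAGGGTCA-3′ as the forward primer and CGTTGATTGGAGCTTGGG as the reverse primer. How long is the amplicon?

The forward primer matches the template at positions 9–20.
Reverse complement of the reverse primer: CCCAAGCTCCAATCAACG. This occurs on the top strand at positions 25–42.
Product length = (reverse-primer end) − (forward-primer start) + 1 = 42 − 9 + 1 = 34 bp.

34 bp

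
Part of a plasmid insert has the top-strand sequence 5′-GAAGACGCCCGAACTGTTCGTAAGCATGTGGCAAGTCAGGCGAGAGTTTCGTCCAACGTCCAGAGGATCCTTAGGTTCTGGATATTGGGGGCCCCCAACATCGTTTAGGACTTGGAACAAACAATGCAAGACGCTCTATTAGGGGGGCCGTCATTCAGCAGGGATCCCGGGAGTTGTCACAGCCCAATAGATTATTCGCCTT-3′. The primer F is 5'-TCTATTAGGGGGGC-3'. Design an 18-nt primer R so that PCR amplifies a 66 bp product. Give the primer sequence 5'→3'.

The forward primer binds at positions 135–148, so a 66 bp product ends at position 135 + 66 − 1 = 200.
The reverse primer anneals to the top strand over positions 183–200, i.e. to CCCAATAGATTATTCGCC.
Its sequence written 5'→3' is the reverse complement: GGCGAATAATCTATTGGG.

5'-GGCGAATAATCTATTGGG-3'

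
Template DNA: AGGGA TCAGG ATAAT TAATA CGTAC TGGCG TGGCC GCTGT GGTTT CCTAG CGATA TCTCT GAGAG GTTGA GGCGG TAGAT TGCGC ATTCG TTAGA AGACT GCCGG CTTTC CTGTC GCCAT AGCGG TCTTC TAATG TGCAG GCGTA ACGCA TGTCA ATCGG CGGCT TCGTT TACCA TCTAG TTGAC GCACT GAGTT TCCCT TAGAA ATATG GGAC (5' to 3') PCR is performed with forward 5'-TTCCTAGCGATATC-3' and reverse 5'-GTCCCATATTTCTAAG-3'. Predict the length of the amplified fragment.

Forward primer TTCCTAGCGATATC is found on the top strand at positions 44–57.
Reverse complement of the reverse primer: CTTAGAAATATGGGAC. This occurs on the top strand at positions 199–214.
The product runs from position 44 to position 214, so its length is 214 − 44 + 1 = 171 bp.

171 bp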